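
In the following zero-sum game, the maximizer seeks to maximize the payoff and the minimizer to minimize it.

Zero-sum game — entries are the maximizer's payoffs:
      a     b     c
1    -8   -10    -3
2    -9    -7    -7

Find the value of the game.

Column c is strictly dominated by a for the minimizer (it gives the maximizer more in every row).
The remaining 2×2 game on (1, 2) × (a, b) has no saddle point. Let the maximizer play 1 with probability p; indifference gives −8p − 9(1−p) = −10p − 7(1−p), so p = 1/2.
Similarly the minimizer's optimal q on a is 3/4, and the value is -8·(3/4) + (-10)·(1/4) = -17/2.

-17/2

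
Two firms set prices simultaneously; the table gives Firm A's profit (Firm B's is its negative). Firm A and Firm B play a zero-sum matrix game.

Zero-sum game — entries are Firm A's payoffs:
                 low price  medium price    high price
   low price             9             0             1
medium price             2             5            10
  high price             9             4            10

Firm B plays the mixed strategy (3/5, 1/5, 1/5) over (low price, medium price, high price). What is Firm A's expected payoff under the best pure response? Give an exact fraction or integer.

low price: (9)·(3/5) + (0)·(1/5) + (1)·(1/5) = 28/5.
medium price: (2)·(3/5) + (5)·(1/5) + (10)·(1/5) = 21/5.
high price: (9)·(3/5) + (4)·(1/5) + (10)·(1/5) = 41/5.
The best pure response is high price with expected payoff 41/5.

41/5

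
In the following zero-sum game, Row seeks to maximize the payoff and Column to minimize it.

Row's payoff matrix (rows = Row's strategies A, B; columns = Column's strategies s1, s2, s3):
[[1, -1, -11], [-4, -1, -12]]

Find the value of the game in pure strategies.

Row minima: -11, -12 → Row's maximin is -11.
Column maxima: 1, -1, -11 → Column's minimax is -11.
They coincide at (A, s3), so the value is -11.

-11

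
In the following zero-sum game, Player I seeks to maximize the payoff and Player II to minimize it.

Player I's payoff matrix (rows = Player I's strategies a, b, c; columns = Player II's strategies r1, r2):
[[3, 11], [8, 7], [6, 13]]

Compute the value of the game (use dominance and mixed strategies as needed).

31/4

Row a is strictly dominated by row c, so Player I never plays it.
The remaining 2×2 game on (b, c) × (r1, r2) has no saddle point. Let Player I play b with probability p; indifference gives 8p + 6(1−p) = 7p + 13(1−p), so p = 7/8.
Similarly Player II's optimal q on r1 is 3/4, and the value is 8·(3/4) + (7)·(1/4) = 31/4.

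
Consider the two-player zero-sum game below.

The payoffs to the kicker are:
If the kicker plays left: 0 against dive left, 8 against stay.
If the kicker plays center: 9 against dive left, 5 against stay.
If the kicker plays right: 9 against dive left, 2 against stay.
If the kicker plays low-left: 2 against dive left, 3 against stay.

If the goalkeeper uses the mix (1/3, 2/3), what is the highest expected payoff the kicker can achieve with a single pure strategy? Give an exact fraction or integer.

left: (0)·(1/3) + (8)·(2/3) = 16/3.
center: (9)·(1/3) + (5)·(2/3) = 19/3.
right: (9)·(1/3) + (2)·(2/3) = 13/3.
low-left: (2)·(1/3) + (3)·(2/3) = 8/3.
The best pure response is center with expected payoff 19/3.

19/3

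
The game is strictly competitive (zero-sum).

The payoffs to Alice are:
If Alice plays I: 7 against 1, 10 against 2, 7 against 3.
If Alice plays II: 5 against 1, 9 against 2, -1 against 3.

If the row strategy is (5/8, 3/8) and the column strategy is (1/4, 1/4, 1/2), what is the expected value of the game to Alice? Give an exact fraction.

Against (1/4, 1/4, 1/2), each row's expected payoff is I: 31/4; II: 3.
Taking the (5/8, 3/8)-weighted average: (5/8)·(31/4) + (3/8)·(3) = 191/32.

191/32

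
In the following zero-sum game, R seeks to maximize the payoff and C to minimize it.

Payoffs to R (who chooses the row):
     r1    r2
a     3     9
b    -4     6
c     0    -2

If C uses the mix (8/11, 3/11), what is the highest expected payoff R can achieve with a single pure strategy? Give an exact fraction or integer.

51/11

a: (3)·(8/11) + (9)·(3/11) = 51/11.
b: (-4)·(8/11) + (6)·(3/11) = -14/11.
c: (0)·(8/11) + (-2)·(3/11) = -6/11.
The best pure response is a with expected payoff 51/11.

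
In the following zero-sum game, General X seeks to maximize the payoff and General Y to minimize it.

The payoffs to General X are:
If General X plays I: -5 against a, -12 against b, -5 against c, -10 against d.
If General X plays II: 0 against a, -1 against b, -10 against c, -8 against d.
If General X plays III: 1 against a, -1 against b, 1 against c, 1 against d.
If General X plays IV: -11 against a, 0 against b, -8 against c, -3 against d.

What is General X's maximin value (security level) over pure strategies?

-1

The worst-case payoff for each row is I: -12, II: -10, III: -1, IV: -11.
The best of these is -1.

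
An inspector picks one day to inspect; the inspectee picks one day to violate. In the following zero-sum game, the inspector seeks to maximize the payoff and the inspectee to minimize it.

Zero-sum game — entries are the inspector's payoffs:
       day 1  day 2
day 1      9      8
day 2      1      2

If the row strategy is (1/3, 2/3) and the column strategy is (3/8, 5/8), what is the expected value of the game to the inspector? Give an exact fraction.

31/8

Against (3/8, 5/8), each row's expected payoff is day 1: 67/8; day 2: 13/8.
Taking the (1/3, 2/3)-weighted average: (1/3)·(67/8) + (2/3)·(13/8) = 31/8.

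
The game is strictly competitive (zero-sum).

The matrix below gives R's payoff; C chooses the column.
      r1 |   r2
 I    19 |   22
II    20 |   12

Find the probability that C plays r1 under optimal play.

10/11

Row minima are 19 and 12, so R's maximin is 19; column maxima are 20 and 22, so C's minimax is 20. These differ, so the equilibrium is in mixed strategies.
Let C play r1 with probability q. R is indifferent when 19q + 22(1−q) = 20q + 12(1−q), giving q = 10/11.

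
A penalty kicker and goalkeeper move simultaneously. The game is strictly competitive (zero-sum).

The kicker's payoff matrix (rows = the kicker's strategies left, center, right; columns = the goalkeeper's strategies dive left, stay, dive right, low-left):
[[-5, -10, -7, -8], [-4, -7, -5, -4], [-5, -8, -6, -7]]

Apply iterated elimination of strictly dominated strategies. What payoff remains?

-7

Column low-left is strictly dominated by stay for the goalkeeper (-10<-8, -7<-4, -8<-7); eliminate low-left.
Row right is strictly dominated by row center (-4>-5, -7>-8, -5>-6); eliminate right.
Column dive right is strictly dominated by stay for the goalkeeper (-10<-7, -7<-5); eliminate dive right.
Row left is strictly dominated by row center (-4>-5, -7>-10); eliminate left.
Column dive left is strictly dominated by stay for the goalkeeper (-7<-4); eliminate dive left.
Only (center, stay) remains, with payoff -7.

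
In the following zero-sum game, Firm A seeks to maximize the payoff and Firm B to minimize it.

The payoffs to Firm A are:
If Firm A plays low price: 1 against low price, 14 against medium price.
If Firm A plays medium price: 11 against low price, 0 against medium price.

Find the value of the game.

77/12

Row minima are 1 and 0, so Firm A's maximin is 1; column maxima are 11 and 14, so Firm B's minimax is 11. These differ, so the equilibrium is in mixed strategies.
Let Firm A play low price with probability p. Firm B is indifferent when p + 11(1−p) = 14p, giving p = 11/24.
Let Firm B play low price with probability q. Firm A is indifferent when q + 14(1−q) = 11q, giving q = 7/12.
The value is 1·(7/12) + (14)·(5/12) = 77/12.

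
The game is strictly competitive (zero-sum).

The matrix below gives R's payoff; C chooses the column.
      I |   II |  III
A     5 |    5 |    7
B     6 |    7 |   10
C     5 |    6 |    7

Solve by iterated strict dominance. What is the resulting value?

6

Row A is strictly dominated by row B (6>5, 7>5, 10>7); eliminate A.
Row C is strictly dominated by row B (6>5, 7>6, 10>7); eliminate C.
Column II is strictly dominated by I for C (6<7); eliminate II.
Column III is strictly dominated by I for C (6<10); eliminate III.
Only (B, I) remains, with payoff 6.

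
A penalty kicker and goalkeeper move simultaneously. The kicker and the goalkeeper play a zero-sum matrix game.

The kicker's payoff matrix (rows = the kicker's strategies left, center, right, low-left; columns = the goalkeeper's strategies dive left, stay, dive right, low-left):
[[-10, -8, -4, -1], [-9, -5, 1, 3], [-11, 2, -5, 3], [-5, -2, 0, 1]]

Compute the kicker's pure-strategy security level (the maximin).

-5

The worst-case payoff for each row is left: -10, center: -9, right: -11, low-left: -5.
The best of these is -5.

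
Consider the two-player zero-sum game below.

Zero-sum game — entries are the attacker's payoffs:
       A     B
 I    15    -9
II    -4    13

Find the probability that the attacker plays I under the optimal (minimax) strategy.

Row minima are -9 and -4, so the attacker's maximin is -4; column maxima are 15 and 13, so the defender's minimax is 13. These differ, so the equilibrium is in mixed strategies.
Let the attacker play I with probability p. The defender is indifferent when 15p − 4(1−p) = −9p + 13(1−p), giving p = 17/41.

17/41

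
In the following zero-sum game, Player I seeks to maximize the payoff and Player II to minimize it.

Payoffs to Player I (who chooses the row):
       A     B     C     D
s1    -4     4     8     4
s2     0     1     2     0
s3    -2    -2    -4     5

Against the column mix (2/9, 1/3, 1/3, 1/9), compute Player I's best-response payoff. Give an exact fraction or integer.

32/9

s1: (-4)·(2/9) + (4)·(1/3) + (8)·(1/3) + (4)·(1/9) = 32/9.
s2: (0)·(2/9) + (1)·(1/3) + (2)·(1/3) + (0)·(1/9) = 1.
s3: (-2)·(2/9) + (-2)·(1/3) + (-4)·(1/3) + (5)·(1/9) = -17/9.
The best pure response is s1 with expected payoff 32/9.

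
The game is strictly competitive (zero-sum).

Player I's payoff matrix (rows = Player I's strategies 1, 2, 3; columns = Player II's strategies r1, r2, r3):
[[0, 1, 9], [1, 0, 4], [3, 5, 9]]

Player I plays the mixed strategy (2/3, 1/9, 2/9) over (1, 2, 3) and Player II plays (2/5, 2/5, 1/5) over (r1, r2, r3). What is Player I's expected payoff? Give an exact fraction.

Against (2/5, 2/5, 1/5), each row's expected payoff is 1: 11/5; 2: 6/5; 3: 5.
Taking the (2/3, 1/9, 2/9)-weighted average: (2/3)·(11/5) + (1/9)·(6/5) + (2/9)·(5) = 122/45.

122/45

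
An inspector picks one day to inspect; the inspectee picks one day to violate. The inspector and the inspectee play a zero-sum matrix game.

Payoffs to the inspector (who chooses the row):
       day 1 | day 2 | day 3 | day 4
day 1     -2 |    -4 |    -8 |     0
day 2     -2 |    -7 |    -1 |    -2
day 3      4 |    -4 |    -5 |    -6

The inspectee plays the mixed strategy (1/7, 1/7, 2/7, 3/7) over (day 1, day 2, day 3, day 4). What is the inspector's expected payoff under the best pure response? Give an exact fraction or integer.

day 1: (-2)·(1/7) + (-4)·(1/7) + (-8)·(2/7) + (0)·(3/7) = -22/7.
day 2: (-2)·(1/7) + (-7)·(1/7) + (-1)·(2/7) + (-2)·(3/7) = -17/7.
day 3: (4)·(1/7) + (-4)·(1/7) + (-5)·(2/7) + (-6)·(3/7) = -4.
The best pure response is day 2 with expected payoff -17/7.

-17/7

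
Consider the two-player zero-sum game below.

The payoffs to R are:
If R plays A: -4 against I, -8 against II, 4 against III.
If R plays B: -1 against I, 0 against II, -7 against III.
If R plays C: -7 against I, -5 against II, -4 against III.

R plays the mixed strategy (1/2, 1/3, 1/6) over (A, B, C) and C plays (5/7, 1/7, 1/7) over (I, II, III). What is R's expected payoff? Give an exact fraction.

Against (5/7, 1/7, 1/7), each row's expected payoff is A: -24/7; B: -12/7; C: -44/7.
Taking the (1/2, 1/3, 1/6)-weighted average: (1/2)·(-24/7) + (1/3)·(-12/7) + (1/6)·(-44/7) = -10/3.

-10/3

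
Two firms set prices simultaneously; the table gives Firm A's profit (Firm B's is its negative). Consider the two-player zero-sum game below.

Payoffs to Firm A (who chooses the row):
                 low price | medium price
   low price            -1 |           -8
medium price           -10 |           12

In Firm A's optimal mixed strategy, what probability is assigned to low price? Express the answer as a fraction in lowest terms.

Row minima are -8 and -10, so Firm A's maximin is -8; column maxima are -1 and 12, so Firm B's minimax is -1. These differ, so the equilibrium is in mixed strategies.
Let Firm A play low price with probability p. Firm B is indifferent when −p − 10(1−p) = −8p + 12(1−p), giving p = 22/29.

22/29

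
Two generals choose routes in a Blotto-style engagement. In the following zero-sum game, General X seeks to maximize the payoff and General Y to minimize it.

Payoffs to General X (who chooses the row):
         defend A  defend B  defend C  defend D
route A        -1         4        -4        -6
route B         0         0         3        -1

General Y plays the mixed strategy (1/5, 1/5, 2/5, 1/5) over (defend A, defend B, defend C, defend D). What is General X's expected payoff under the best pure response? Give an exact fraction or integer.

route A: (-1)·(1/5) + (4)·(1/5) + (-4)·(2/5) + (-6)·(1/5) = -11/5.
route B: (0)·(1/5) + (0)·(1/5) + (3)·(2/5) + (-1)·(1/5) = 1.
The best pure response is route B with expected payoff 1.

1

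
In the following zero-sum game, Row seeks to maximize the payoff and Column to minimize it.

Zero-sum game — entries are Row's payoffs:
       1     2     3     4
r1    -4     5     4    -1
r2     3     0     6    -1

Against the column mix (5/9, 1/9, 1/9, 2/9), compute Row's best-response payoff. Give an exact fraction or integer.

r1: (-4)·(5/9) + (5)·(1/9) + (4)·(1/9) + (-1)·(2/9) = -13/9.
r2: (3)·(5/9) + (0)·(1/9) + (6)·(1/9) + (-1)·(2/9) = 19/9.
The best pure response is r2 with expected payoff 19/9.

19/9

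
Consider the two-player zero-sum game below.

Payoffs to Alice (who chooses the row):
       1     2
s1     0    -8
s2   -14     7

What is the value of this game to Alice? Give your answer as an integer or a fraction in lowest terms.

Row minima are -8 and -14, so Alice's maximin is -8; column maxima are 0 and 7, so Bob's minimax is 0. These differ, so the equilibrium is in mixed strategies.
Let Alice play s1 with probability p. Bob is indifferent when −14(1−p) = −8p + 7(1−p), giving p = 21/29.
Let Bob play 1 with probability q. Alice is indifferent when −8(1−q) = −14q + 7(1−q), giving q = 15/29.
The value is 0·(15/29) + (-8)·(14/29) = -112/29.

-112/29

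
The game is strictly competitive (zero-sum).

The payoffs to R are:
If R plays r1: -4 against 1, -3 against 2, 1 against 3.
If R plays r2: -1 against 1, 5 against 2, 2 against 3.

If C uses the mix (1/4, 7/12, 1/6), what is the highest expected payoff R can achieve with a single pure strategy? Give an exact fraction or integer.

3

r1: (-4)·(1/4) + (-3)·(7/12) + (1)·(1/6) = -31/12.
r2: (-1)·(1/4) + (5)·(7/12) + (2)·(1/6) = 3.
The best pure response is r2 with expected payoff 3.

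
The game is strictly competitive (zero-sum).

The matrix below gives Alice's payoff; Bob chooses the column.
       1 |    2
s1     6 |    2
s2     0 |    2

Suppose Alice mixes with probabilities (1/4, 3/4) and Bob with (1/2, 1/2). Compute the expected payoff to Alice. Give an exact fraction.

7/4

Against (1/2, 1/2), each row's expected payoff is s1: 4; s2: 1.
Taking the (1/4, 3/4)-weighted average: (1/4)·(4) + (3/4)·(1) = 7/4.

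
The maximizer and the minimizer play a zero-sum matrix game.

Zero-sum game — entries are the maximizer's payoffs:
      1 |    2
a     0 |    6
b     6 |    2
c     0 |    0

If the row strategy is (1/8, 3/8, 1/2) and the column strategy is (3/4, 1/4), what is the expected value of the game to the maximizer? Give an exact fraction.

Against (3/4, 1/4), each row's expected payoff is a: 3/2; b: 5; c: 0.
Taking the (1/8, 3/8, 1/2)-weighted average: (1/8)·(3/2) + (3/8)·(5) + (1/2)·(0) = 33/16.

33/16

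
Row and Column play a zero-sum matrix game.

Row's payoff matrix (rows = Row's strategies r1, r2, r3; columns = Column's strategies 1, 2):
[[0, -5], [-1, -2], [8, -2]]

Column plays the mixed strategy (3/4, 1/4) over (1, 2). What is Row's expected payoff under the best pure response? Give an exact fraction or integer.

11/2

r1: (0)·(3/4) + (-5)·(1/4) = -5/4.
r2: (-1)·(3/4) + (-2)·(1/4) = -5/4.
r3: (8)·(3/4) + (-2)·(1/4) = 11/2.
The best pure response is r3 with expected payoff 11/2.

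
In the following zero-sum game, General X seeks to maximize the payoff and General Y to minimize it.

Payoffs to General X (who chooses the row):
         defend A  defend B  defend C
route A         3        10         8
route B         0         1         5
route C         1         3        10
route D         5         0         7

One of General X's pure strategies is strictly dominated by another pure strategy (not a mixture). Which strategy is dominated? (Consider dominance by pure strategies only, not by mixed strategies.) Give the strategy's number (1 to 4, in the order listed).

Compare route B with route A: 3 > 0, 10 > 1, 8 > 5.
So route A strictly dominates route B for General X; route B is strictly dominated.

2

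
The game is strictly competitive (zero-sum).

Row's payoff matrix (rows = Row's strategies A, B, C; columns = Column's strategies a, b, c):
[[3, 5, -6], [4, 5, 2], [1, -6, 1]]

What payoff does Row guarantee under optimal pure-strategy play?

2

Row minima: -6, 2, -6 → Row's maximin is 2.
Column maxima: 4, 5, 2 → Column's minimax is 2.
They coincide at (B, c), so the value is 2.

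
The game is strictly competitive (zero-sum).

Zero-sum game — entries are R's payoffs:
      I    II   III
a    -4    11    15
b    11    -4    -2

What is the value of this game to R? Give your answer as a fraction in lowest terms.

Column III is strictly dominated by II for C (it gives R more in every row).
The remaining 2×2 game on (a, b) × (I, II) has no saddle point. Let R play a with probability p; indifference gives −4p + 11(1−p) = 11p − 4(1−p), so p = 1/2.
Similarly C's optimal q on I is 1/2, and the value is -4·(1/2) + (11)·(1/2) = 7/2.

7/2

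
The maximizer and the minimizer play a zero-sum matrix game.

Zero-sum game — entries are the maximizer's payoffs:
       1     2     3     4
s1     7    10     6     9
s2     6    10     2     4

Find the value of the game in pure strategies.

Row minima: 6, 2 → the maximizer's maximin is 6.
Column maxima: 7, 10, 6, 9 → the minimizer's minimax is 6.
They coincide at (s1, 3), so the value is 6.

6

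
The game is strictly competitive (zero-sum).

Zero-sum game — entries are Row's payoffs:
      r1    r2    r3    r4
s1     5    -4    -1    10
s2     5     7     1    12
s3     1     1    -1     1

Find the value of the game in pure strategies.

1

Row minima: -4, 1, -1 → Row's maximin is 1.
Column maxima: 5, 7, 1, 12 → Column's minimax is 1.
They coincide at (s2, r3), so the value is 1.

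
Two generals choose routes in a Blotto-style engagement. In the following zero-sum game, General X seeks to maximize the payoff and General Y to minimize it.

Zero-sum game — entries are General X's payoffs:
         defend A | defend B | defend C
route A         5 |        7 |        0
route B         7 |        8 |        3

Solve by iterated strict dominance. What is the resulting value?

Column defend A is strictly dominated by defend C for General Y (0<5, 3<7); eliminate defend A.
Row route A is strictly dominated by row route B (8>7, 3>0); eliminate route A.
Column defend B is strictly dominated by defend C for General Y (3<8); eliminate defend B.
Only (route B, defend C) remains, with payoff 3.

3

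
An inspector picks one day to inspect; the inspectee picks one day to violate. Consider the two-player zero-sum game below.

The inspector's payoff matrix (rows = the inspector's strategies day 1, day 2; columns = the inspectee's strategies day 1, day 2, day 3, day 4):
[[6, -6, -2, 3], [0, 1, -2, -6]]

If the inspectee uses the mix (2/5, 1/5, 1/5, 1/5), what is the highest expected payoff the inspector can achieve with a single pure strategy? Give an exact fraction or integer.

7/5

day 1: (6)·(2/5) + (-6)·(1/5) + (-2)·(1/5) + (3)·(1/5) = 7/5.
day 2: (0)·(2/5) + (1)·(1/5) + (-2)·(1/5) + (-6)·(1/5) = -7/5.
The best pure response is day 1 with expected payoff 7/5.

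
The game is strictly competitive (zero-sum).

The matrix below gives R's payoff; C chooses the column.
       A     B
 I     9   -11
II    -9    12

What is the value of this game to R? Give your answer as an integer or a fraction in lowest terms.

Row minima are -11 and -9, so R's maximin is -9; column maxima are 9 and 12, so C's minimax is 9. These differ, so the equilibrium is in mixed strategies.
Let R play I with probability p. C is indifferent when 9p − 9(1−p) = −11p + 12(1−p), giving p = 21/41.
Let C play A with probability q. R is indifferent when 9q − 11(1−q) = −9q + 12(1−q), giving q = 23/41.
The value is 9·(23/41) + (-11)·(18/41) = 9/41.

9/41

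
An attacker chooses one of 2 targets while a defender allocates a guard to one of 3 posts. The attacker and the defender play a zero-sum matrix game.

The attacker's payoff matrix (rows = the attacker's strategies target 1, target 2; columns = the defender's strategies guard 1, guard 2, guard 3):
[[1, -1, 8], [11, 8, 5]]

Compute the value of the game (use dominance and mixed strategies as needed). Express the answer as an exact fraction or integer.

23/4

Column guard 1 is strictly dominated by guard 2 for the defender (it gives the attacker more in every row).
The remaining 2×2 game on (target 1, target 2) × (guard 2, guard 3) has no saddle point. Let the attacker play target 1 with probability p; indifference gives −p + 8(1−p) = 8p + 5(1−p), so p = 1/4.
Similarly the defender's optimal q on guard 2 is 1/4, and the value is -1·(1/4) + (8)·(3/4) = 23/4.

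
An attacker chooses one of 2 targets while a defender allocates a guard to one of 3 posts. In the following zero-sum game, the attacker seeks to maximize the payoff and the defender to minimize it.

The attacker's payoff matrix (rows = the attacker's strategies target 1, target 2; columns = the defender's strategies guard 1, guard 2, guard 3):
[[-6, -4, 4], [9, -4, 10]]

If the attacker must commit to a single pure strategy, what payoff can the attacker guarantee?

The worst-case payoff for each row is target 1: -6, target 2: -4.
The best of these is -4.

-4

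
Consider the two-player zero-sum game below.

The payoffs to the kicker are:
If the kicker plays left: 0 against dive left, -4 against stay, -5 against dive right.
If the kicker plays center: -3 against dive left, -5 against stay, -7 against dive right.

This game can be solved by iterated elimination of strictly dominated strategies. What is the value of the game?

-5

Column dive left is strictly dominated by stay for the goalkeeper (-4<0, -5<-3); eliminate dive left.
Column stay is strictly dominated by dive right for the goalkeeper (-5<-4, -7<-5); eliminate stay.
Row center is strictly dominated by row left (-5>-7); eliminate center.
Only (left, dive right) remains, with payoff -5.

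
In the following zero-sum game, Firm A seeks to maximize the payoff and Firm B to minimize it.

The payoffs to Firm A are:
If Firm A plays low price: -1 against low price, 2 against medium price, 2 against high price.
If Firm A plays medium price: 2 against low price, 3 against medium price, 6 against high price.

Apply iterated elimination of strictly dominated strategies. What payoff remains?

Column medium price is strictly dominated by low price for Firm B (-1<2, 2<3); eliminate medium price.
Row low price is strictly dominated by row medium price (2>-1, 6>2); eliminate low price.
Column high price is strictly dominated by low price for Firm B (2<6); eliminate high price.
Only (medium price, low price) remains, with payoff 2.

2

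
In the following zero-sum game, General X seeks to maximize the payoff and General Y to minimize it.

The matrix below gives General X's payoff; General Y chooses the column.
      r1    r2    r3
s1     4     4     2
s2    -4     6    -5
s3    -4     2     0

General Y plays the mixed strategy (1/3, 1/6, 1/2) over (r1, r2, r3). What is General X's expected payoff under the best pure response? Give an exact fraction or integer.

3

s1: (4)·(1/3) + (4)·(1/6) + (2)·(1/2) = 3.
s2: (-4)·(1/3) + (6)·(1/6) + (-5)·(1/2) = -17/6.
s3: (-4)·(1/3) + (2)·(1/6) + (0)·(1/2) = -1.
The best pure response is s1 with expected payoff 3.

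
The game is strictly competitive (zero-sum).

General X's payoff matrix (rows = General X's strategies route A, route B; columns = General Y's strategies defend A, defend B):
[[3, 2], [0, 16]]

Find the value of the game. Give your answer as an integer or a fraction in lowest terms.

48/17

Row minima are 2 and 0, so General X's maximin is 2; column maxima are 3 and 16, so General Y's minimax is 3. These differ, so the equilibrium is in mixed strategies.
Let General X play route A with probability p. General Y is indifferent when 3p = 2p + 16(1−p), giving p = 16/17.
Let General Y play defend A with probability q. General X is indifferent when 3q + 2(1−q) = 16(1−q), giving q = 14/17.
The value is 3·(14/17) + (2)·(3/17) = 48/17.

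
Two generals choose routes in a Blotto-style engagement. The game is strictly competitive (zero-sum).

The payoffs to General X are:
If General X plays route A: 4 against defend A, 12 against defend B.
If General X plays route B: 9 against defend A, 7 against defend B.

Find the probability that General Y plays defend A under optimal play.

1/2

Row minima are 4 and 7, so General X's maximin is 7; column maxima are 9 and 12, so General Y's minimax is 9. These differ, so the equilibrium is in mixed strategies.
Let General Y play defend A with probability q. General X is indifferent when 4q + 12(1−q) = 9q + 7(1−q), giving q = 1/2.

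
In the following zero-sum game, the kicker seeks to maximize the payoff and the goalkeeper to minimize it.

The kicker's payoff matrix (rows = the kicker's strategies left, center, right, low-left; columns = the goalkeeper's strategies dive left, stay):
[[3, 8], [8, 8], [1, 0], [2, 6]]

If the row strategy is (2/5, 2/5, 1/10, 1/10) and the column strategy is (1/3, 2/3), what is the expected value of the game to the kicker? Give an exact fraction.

Against (1/3, 2/3), each row's expected payoff is left: 19/3; center: 8; right: 1/3; low-left: 14/3.
Taking the (2/5, 2/5, 1/10, 1/10)-weighted average: (2/5)·(19/3) + (2/5)·(8) + (1/10)·(1/3) + (1/10)·(14/3) = 187/30.

187/30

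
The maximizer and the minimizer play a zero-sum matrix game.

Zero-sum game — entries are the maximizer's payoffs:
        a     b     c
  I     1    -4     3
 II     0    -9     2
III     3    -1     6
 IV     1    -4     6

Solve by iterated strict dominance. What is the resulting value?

Row I is strictly dominated by row III (3>1, -1>-4, 6>3); eliminate I.
Row II is strictly dominated by row III (3>0, -1>-9, 6>2); eliminate II.
Column c is strictly dominated by a for the minimizer (3<6, 1<6); eliminate c.
Row IV is strictly dominated by row III (3>1, -1>-4); eliminate IV.
Column a is strictly dominated by b for the minimizer (-1<3); eliminate a.
Only (III, b) remains, with payoff -1.

-1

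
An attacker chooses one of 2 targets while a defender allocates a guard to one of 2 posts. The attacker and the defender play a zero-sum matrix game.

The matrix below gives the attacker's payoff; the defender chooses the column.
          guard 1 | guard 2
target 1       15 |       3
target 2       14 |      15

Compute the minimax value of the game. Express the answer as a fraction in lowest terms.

Row minima are 3 and 14, so the attacker's maximin is 14; column maxima are 15 and 15, so the defender's minimax is 15. These differ, so the equilibrium is in mixed strategies.
Let the attacker play target 1 with probability p. The defender is indifferent when 15p + 14(1−p) = 3p + 15(1−p), giving p = 1/13.
Let the defender play guard 1 with probability q. The attacker is indifferent when 15q + 3(1−q) = 14q + 15(1−q), giving q = 12/13.
The value is 15·(12/13) + (3)·(1/13) = 183/13.

183/13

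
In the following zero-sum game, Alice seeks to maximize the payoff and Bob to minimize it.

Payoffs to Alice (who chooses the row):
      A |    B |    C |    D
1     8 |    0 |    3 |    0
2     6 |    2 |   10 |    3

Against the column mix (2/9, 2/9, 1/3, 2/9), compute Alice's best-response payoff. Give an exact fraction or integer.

1: (8)·(2/9) + (0)·(2/9) + (3)·(1/3) + (0)·(2/9) = 25/9.
2: (6)·(2/9) + (2)·(2/9) + (10)·(1/3) + (3)·(2/9) = 52/9.
The best pure response is 2 with expected payoff 52/9.

52/9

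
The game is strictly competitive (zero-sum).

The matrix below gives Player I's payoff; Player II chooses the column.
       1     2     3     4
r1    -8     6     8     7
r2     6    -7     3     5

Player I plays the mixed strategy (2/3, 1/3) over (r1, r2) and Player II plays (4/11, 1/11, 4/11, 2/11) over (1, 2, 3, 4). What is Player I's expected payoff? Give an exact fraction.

Against (4/11, 1/11, 4/11, 2/11), each row's expected payoff is r1: 20/11; r2: 39/11.
Taking the (2/3, 1/3)-weighted average: (2/3)·(20/11) + (1/3)·(39/11) = 79/33.

79/33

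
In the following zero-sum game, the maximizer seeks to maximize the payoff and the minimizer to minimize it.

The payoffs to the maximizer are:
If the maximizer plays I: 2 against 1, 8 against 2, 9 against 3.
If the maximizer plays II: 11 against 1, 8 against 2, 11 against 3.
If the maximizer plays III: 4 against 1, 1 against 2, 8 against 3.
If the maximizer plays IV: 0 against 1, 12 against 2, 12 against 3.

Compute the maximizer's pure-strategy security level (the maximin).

8

The worst-case payoff for each row is I: 2, II: 8, III: 1, IV: 0.
The best of these is 8.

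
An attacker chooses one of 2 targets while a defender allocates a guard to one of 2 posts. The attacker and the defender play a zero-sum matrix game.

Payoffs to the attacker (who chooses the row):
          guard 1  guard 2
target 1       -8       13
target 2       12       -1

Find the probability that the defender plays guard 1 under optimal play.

Row minima are -8 and -1, so the attacker's maximin is -1; column maxima are 12 and 13, so the defender's minimax is 12. These differ, so the equilibrium is in mixed strategies.
Let the defender play guard 1 with probability q. The attacker is indifferent when −8q + 13(1−q) = 12q − (1−q), giving q = 7/17.

7/17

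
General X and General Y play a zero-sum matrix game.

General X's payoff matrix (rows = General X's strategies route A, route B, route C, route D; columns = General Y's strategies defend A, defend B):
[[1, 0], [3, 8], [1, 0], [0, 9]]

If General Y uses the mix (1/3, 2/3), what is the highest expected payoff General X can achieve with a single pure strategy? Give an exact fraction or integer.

19/3

route A: (1)·(1/3) + (0)·(2/3) = 1/3.
route B: (3)·(1/3) + (8)·(2/3) = 19/3.
route C: (1)·(1/3) + (0)·(2/3) = 1/3.
route D: (0)·(1/3) + (9)·(2/3) = 6.
The best pure response is route B with expected payoff 19/3.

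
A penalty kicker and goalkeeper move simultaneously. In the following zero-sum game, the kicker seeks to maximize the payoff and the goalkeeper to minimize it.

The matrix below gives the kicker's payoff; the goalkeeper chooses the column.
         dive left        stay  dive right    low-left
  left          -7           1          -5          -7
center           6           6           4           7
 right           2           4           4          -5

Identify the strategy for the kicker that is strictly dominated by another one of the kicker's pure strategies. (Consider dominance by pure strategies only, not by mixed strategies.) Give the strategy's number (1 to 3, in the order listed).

Compare left with center: 6 > -7, 6 > 1, 4 > -5, 7 > -7.
So center strictly dominates left for the kicker; left is strictly dominated.

1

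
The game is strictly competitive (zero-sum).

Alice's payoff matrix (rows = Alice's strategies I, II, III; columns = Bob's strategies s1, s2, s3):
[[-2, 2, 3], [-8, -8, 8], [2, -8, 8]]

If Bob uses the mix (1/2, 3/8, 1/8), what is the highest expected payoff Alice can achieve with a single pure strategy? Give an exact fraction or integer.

1/8

I: (-2)·(1/2) + (2)·(3/8) + (3)·(1/8) = 1/8.
II: (-8)·(1/2) + (-8)·(3/8) + (8)·(1/8) = -6.
III: (2)·(1/2) + (-8)·(3/8) + (8)·(1/8) = -1.
The best pure response is I with expected payoff 1/8.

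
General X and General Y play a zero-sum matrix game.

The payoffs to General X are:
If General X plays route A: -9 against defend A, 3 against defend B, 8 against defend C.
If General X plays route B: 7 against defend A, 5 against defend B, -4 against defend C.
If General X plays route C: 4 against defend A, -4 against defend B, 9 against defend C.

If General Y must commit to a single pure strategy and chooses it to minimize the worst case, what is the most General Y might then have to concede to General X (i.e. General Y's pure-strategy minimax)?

The worst case (largest entry) in each column is defend A: 7, defend B: 5, defend C: 9.
The best (smallest) of these is 5.

5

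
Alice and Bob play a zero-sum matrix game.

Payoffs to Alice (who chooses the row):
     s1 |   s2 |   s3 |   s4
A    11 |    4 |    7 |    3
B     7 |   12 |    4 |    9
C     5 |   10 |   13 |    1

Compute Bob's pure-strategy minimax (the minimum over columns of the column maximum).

The worst case (largest entry) in each column is s1: 11, s2: 12, s3: 13, s4: 9.
The best (smallest) of these is 9.

9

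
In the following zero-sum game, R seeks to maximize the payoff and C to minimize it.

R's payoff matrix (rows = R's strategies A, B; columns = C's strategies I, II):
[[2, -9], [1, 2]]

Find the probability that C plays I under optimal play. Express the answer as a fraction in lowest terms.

11/12

Row minima are -9 and 1, so R's maximin is 1; column maxima are 2 and 2, so C's minimax is 2. These differ, so the equilibrium is in mixed strategies.
Let C play I with probability q. R is indifferent when 2q − 9(1−q) = q + 2(1−q), giving q = 11/12.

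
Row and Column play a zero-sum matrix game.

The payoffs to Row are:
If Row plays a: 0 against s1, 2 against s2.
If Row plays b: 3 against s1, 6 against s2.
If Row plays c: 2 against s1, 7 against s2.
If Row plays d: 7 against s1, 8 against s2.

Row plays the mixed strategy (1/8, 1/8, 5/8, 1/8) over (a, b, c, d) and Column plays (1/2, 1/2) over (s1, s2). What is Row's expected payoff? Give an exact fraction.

71/16

Against (1/2, 1/2), each row's expected payoff is a: 1; b: 9/2; c: 9/2; d: 15/2.
Taking the (1/8, 1/8, 5/8, 1/8)-weighted average: (1/8)·(1) + (1/8)·(9/2) + (5/8)·(9/2) + (1/8)·(15/2) = 71/16.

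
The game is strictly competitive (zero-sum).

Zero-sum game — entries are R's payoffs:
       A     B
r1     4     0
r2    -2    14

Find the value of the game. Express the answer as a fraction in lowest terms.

Row minima are 0 and -2, so R's maximin is 0; column maxima are 4 and 14, so C's minimax is 4. These differ, so the equilibrium is in mixed strategies.
Let R play r1 with probability p. C is indifferent when 4p − 2(1−p) = 14(1−p), giving p = 4/5.
Let C play A with probability q. R is indifferent when 4q = −2q + 14(1−q), giving q = 7/10.
The value is 4·(7/10) + (0)·(3/10) = 14/5.

14/5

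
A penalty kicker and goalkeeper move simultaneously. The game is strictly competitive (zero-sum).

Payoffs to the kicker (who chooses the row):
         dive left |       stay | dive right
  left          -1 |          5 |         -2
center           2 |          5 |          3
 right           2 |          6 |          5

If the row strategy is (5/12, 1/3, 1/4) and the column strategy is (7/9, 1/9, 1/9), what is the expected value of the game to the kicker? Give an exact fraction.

Against (7/9, 1/9, 1/9), each row's expected payoff is left: -4/9; center: 22/9; right: 25/9.
Taking the (5/12, 1/3, 1/4)-weighted average: (5/12)·(-4/9) + (1/3)·(22/9) + (1/4)·(25/9) = 143/108.

143/108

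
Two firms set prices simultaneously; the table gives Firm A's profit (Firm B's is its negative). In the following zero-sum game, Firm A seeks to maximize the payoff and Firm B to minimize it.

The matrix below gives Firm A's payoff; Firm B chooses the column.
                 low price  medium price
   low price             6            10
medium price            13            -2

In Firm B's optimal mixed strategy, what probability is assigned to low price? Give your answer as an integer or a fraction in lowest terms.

12/19

Row minima are 6 and -2, so Firm A's maximin is 6; column maxima are 13 and 10, so Firm B's minimax is 10. These differ, so the equilibrium is in mixed strategies.
Let Firm B play low price with probability q. Firm A is indifferent when 6q + 10(1−q) = 13q − 2(1−q), giving q = 12/19.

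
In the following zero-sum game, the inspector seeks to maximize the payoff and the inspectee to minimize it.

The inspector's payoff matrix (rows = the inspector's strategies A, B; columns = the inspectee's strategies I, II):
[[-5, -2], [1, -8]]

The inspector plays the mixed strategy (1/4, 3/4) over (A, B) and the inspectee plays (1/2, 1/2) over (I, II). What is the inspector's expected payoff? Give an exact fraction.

-7/2

Against (1/2, 1/2), each row's expected payoff is A: -7/2; B: -7/2.
Taking the (1/4, 3/4)-weighted average: (1/4)·(-7/2) + (3/4)·(-7/2) = -7/2.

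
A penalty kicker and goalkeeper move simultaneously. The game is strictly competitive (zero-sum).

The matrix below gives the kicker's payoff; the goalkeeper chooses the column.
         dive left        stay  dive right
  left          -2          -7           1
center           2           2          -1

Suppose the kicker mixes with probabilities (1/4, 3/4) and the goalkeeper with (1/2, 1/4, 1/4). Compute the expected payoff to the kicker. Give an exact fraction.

Against (1/2, 1/4, 1/4), each row's expected payoff is left: -5/2; center: 5/4.
Taking the (1/4, 3/4)-weighted average: (1/4)·(-5/2) + (3/4)·(5/4) = 5/16.

5/16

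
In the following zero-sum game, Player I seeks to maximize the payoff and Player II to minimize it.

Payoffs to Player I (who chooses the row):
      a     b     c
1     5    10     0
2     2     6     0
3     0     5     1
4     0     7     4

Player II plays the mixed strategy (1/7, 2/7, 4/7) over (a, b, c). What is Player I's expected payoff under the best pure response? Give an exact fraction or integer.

30/7

1: (5)·(1/7) + (10)·(2/7) + (0)·(4/7) = 25/7.
2: (2)·(1/7) + (6)·(2/7) + (0)·(4/7) = 2.
3: (0)·(1/7) + (5)·(2/7) + (1)·(4/7) = 2.
4: (0)·(1/7) + (7)·(2/7) + (4)·(4/7) = 30/7.
The best pure response is 4 with expected payoff 30/7.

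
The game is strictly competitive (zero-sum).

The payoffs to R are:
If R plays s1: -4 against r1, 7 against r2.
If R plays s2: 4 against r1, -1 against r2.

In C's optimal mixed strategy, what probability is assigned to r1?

Row minima are -4 and -1, so R's maximin is -1; column maxima are 4 and 7, so C's minimax is 4. These differ, so the equilibrium is in mixed strategies.
Let C play r1 with probability q. R is indifferent when −4q + 7(1−q) = 4q − (1−q), giving q = 1/2.

1/2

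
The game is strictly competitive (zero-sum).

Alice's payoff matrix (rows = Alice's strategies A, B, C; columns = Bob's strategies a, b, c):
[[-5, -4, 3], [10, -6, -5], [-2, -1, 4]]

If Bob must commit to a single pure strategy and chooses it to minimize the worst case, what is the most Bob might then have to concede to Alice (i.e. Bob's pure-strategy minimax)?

-1

The worst case (largest entry) in each column is a: 10, b: -1, c: 4.
The best (smallest) of these is -1.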